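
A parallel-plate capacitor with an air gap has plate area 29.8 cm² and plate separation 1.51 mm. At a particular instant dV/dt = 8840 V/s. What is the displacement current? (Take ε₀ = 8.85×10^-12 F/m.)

1.54×10^-7 A

E = V/d so dE/dt = (dV/dt)/d = 5.854×10^6 V/(m·s), and I_d = ε₀ A dE/dt = (8.85×10^-12)(2.98×10^-3)(5.854×10^6) = 1.54×10^-7 A.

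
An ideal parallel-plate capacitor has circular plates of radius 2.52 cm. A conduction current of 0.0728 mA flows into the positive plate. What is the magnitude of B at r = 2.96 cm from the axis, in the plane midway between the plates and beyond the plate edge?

No conduction current crosses the gap, so I_d there equals the 7.28×10^-5 A in the leads.
For r ≥ R the full I_d is enclosed: B = μ₀ I_d/(2πr) = (4π×10^-7)(7.28×10^-5)/(2π·0.0296) = 4.92×10^-10 T.

4.92×10^-10 T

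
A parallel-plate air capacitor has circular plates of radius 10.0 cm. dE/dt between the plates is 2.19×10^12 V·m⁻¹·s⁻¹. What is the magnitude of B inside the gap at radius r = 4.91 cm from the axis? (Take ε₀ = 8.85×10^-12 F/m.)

Total displacement current: I_d = ε₀(πR²)(dE/dt) = (8.85×10^-12)(0.03142)(2.19×10^12) = 0.6090 A.
An Ampèrian loop of radius r encloses a fraction (r/R)² of I_d. Then B·2πr = μ₀ I_d (r/R)², giving B = μ₀ I_d r/(2πR²) = 5.98×10^-7 T.

5.98×10^-7 T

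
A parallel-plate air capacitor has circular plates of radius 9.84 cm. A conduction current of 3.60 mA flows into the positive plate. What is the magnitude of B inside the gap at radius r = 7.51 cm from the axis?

By continuity the displacement current in the gap matches the conduction current: I_d = 3.60×10^-3 A.
An Ampèrian loop of radius r encloses a fraction (r/R)² of I_d. Then B·2πr = μ₀ I_d (r/R)², giving B = μ₀ I_d r/(2πR²) = 5.58×10^-9 T.

5.58×10^-9 T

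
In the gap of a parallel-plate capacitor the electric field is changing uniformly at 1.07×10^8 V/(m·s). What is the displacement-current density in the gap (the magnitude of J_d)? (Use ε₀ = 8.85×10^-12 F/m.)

J_d = ε₀ ∂E/∂t, so J_d = 9.47×10^-4 A/m².

9.47×10^-4 A/m²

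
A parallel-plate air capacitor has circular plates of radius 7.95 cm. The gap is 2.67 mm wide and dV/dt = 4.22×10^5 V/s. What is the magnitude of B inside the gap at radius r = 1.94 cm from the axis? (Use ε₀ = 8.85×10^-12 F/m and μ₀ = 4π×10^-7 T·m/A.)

1.71×10^-11 T

With E = V/d, dE/dt = 1.581×10^8 V/(m·s) and πR² = 0.01986 m², giving I_d = ε₀ πR² dE/dt = 2.779×10^-5 A.
For r < R the Ampère–Maxwell law gives B(2πr) = μ₀ I_d (r²/R²), so B = μ₀ I_d r/(2πR²) = (4π×10^-7)(2.779×10^-5)(0.0194)/(2π·0.0795²) = 1.71×10^-11 T.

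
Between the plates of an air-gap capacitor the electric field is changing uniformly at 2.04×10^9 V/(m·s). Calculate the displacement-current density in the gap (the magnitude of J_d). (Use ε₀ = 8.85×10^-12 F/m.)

0.0181 A/m²

J_d = ε₀ ∂E/∂t, so J_d = 0.0181 A/m².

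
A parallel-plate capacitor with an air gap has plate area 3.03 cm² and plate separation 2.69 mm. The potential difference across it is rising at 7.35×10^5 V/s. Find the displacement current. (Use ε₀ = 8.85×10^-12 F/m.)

E = V/d so dE/dt = (dV/dt)/d = 2.732×10^8 V/(m·s), and I_d = ε₀ A dE/dt = (8.85×10^-12)(3.03×10^-4)(2.732×10^8) = 7.33×10^-7 A.

7.33×10^-7 A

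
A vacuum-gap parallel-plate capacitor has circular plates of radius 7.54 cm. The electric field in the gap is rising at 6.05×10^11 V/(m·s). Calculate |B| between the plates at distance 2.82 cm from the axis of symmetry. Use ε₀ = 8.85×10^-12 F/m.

9.49×10^-8 T

Through the whole plate area (πR² = 0.01786 m²), I_d = ε₀ πR² dE/dt = 0.09563 A.
An Ampèrian loop of radius r encloses a fraction (r/R)² of I_d. Then B·2πr = μ₀ I_d (r/R)², giving B = μ₀ I_d r/(2πR²) = 9.49×10^-8 T.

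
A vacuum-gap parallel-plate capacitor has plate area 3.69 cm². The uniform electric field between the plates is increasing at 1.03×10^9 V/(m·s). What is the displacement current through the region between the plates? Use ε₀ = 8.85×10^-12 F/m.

With a uniform field, Φ_E = EA, so I_d = ε₀ A dE/dt = 3.36×10^-6 A.

3.36×10^-6 A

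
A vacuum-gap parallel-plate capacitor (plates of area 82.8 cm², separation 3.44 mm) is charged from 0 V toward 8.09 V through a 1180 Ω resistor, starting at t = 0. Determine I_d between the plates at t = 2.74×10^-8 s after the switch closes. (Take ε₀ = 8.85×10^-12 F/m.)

C = ε₀A/d = (8.85×10^-12)(8.28×10^-3)/(3.44×10^-3) = 2.130×10^-11 F, so τ = RC = 2.513×10^-8 s.
The conduction current is I(t) = (V₀/R) e^(−t/τ), and the displacement current between the plates equals it.
t/τ = 1.090; I_d = (8.09/1180) · e^(−1.090) = (6.856×10^-3)(0.3362) = 2.30×10^-3 A.

2.30×10^-3 A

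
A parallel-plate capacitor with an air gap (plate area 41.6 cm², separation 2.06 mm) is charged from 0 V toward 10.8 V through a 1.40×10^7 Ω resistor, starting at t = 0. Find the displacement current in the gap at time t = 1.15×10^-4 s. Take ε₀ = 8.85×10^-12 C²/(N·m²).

C = ε₀A/d = (8.85×10^-12)(4.16×10^-3)/(2.06×10^-3) = 1.787×10^-11 F and τ = RC = 2.502×10^-4 s. I_d in the gap equals the RC charging current.
I_d(t) = (V₀/R) e^(−t/τ) = 7.714×10^-7 · e^(−0.4596) = 4.87×10^-7 A.

4.87×10^-7 A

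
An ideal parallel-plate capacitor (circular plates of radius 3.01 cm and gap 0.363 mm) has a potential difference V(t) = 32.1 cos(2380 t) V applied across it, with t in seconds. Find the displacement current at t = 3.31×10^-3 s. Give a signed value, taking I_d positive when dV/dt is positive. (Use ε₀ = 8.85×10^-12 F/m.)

C = ε₀A/d = (8.85×10^-12)(2.846×10^-3)/(3.63×10^-4) = 6.939×10^-11 F. dV/dt = V₀ω·−sin(ωt); at ωt = 7.8778 rad this factor is -0.9997.
I_d = C dV/dt = (6.939×10^-11)(32.1)(2380)(-0.9997) = -5.30×10^-6 A.

-5.30×10^-6 A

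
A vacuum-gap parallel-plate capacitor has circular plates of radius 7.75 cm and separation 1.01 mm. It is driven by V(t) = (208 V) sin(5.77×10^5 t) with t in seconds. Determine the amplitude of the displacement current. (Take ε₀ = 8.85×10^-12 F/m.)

(dE/dt)_max = V₀ω/d = 1.188×10^11 V/(m·s); ω = 5.77×10^5 rad/s.
I_d,max = ε₀ A (dE/dt)_max = (8.85×10^-12)(0.01887)(1.188×10^11) = 0.0198 A.

0.0198 A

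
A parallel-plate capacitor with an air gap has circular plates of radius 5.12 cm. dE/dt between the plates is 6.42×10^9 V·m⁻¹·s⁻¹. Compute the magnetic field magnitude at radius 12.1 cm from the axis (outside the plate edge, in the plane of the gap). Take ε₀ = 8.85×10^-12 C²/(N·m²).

7.73×10^-10 T

Through the whole plate area (πR² = 8.235×10^-3 m²), I_d = ε₀ πR² dE/dt = 4.679×10^-4 A.
Outside the plates the loop encloses all of I_d, so B·2πr = μ₀ I_d and B = 7.73×10^-10 T.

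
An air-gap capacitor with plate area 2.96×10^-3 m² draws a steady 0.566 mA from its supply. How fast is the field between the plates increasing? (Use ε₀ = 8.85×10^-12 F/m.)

2.16×10^10 V/(m·s)

By continuity, I_d in the gap equals the 0.566 mA flowing in the wire.
Since I_d = ε₀ A dE/dt, dE/dt = I_d/(ε₀A) = (5.66×10^-4)/((8.85×10^-12)(2.96×10^-3)) = 2.16×10^10 V/(m·s).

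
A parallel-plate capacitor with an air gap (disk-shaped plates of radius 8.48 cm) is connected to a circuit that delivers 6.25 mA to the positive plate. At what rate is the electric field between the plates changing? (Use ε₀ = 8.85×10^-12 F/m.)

Charge continuity gives I_d = I = 6.25×10^-3 A between the plates.
Since I_d = ε₀ A dE/dt, dE/dt = I_d/(ε₀A) = (6.25×10^-3)/((8.85×10^-12)(0.02259)) = 3.13×10^10 V/(m·s).

3.13×10^10 V/(m·s)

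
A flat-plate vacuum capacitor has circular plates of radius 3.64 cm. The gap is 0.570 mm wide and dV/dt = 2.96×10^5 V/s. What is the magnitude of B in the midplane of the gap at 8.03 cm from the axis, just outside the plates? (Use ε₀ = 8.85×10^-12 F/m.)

dE/dt = (dV/dt)/d = 5.193×10^8 V/(m·s); I_d = ε₀(πR²)(dE/dt) = (8.85×10^-12)(4.162×10^-3)(5.193×10^8) = 1.913×10^-5 A.
Outside the plates the loop encloses all of I_d, so B·2πr = μ₀ I_d and B = 4.76×10^-11 T.

4.76×10^-11 T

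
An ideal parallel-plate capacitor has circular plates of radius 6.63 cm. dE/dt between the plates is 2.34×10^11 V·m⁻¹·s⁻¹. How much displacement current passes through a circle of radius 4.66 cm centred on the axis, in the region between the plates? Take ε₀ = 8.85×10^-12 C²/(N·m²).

0.0141 A

I_d = ε₀ dΦ_E/dt = ε₀ πR² (dE/dt) = (8.85×10^-12)(0.01381)(2.34×10^11) = 0.02860 A through the full plate area.
The field is uniform, so I_d,enc = I_d (r/R)² = (0.02860)(4.66/6.63)² = 0.0141 A.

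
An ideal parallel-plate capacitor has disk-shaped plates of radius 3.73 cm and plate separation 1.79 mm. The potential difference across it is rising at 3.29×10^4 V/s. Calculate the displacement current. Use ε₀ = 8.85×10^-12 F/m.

7.11×10^-7 A

The displacement current equals the charging current C dV/dt. With C = ε₀A/d = (8.85×10^-12)(4.371×10^-3)/(1.79×10^-3) = 2.161×10^-11 F, I_d = (2.161×10^-11)(3.29×10^4) = 7.11×10^-7 A.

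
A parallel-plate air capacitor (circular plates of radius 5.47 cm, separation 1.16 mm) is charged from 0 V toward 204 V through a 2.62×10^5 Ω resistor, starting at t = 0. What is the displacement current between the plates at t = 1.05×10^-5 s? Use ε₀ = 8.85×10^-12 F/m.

C = ε₀A/d = (8.85×10^-12)(9.400×10^-3)/(1.16×10^-3) = 7.172×10^-11 F, so τ = RC = 1.879×10^-5 s.
The conduction current is I(t) = (V₀/R) e^(−t/τ), and the displacement current between the plates equals it.
t/τ = 0.5588; I_d = (204/2.62×10^5) · e^(−0.5588) = (7.786×10^-4)(0.5719) = 4.45×10^-4 A.

4.45×10^-4 A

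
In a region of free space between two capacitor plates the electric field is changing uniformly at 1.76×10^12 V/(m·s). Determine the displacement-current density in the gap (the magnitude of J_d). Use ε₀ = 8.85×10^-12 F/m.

J_d = ε₀ ∂E/∂t, so J_d = 15.6 A/m².

15.6 A/m²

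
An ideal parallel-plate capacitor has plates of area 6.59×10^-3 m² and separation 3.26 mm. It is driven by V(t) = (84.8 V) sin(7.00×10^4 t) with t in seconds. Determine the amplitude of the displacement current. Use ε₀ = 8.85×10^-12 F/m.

1.06×10^-4 A

C = ε₀A/d = (8.85×10^-12)(6.59×10^-3)/(3.26×10^-3) = 1.789×10^-11 F; ω = 7.00×10^4 rad/s.
I_d = C dV/dt, so |I_d|_max = C V₀ ω = (1.789×10^-11)(84.8)(7.00×10^4) = 1.06×10^-4 A.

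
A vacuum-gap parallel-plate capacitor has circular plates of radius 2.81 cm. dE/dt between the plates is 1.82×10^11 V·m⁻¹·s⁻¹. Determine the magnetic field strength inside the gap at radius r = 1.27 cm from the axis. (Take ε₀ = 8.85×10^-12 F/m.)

Total displacement current: I_d = ε₀(πR²)(dE/dt) = (8.85×10^-12)(2.481×10^-3)(1.82×10^11) = 3.996×10^-3 A.
∮B·dl = μ₀ I_d,enc with I_d,enc = I_d r²/R² = 8.162×10^-4 A; so B = μ₀ I_d,enc/(2πr) = 1.29×10^-8 T.

1.29×10^-8 T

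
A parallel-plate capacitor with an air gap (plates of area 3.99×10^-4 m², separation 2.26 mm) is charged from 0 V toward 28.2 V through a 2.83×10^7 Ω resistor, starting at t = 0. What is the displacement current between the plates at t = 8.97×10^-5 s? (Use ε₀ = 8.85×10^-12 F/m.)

With C = ε₀A/d = (8.85×10^-12)(3.99×10^-4)/(2.26×10^-3) = 1.562×10^-12 F, the time constant is τ = RC = 4.420×10^-5 s, so t/τ = 2.029 and e^(−t/τ) = 0.1315.
I_d = I_cond = (V₀/R) e^(−t/τ) = (9.965×10^-7)(0.1315) = 1.31×10^-7 A.

1.31×10^-7 A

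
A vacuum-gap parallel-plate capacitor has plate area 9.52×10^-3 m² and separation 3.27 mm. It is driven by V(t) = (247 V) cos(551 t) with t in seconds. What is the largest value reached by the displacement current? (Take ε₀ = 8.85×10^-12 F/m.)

3.51×10^-6 A

C = ε₀A/d = (8.85×10^-12)(9.52×10^-3)/(3.27×10^-3) = 2.577×10^-11 F; ω = 551 rad/s.
I_d = C dV/dt, so |I_d|_max = C V₀ ω = (2.577×10^-11)(247)(551) = 3.51×10^-6 A.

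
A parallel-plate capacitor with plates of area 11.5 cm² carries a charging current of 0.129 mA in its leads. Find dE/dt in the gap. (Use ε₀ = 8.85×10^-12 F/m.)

Charge continuity gives I_d = I = 1.29×10^-4 A between the plates.
Inverting I_d = ε₀ A dE/dt gives dE/dt = 1.29×10^-4 / (8.85×10^-12 · 1.15×10^-3) = 1.27×10^10 V/(m·s).

1.27×10^10 V/(m·s)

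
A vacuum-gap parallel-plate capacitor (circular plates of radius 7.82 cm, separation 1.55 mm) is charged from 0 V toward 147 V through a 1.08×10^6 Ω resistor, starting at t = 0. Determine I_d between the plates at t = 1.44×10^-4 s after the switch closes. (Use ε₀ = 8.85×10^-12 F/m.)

4.04×10^-5 A

C = ε₀A/d = (8.85×10^-12)(0.01921)/(1.55×10^-3) = 1.097×10^-10 F and τ = RC = 1.185×10^-4 s. I_d in the gap equals the RC charging current.
I_d(t) = (V₀/R) e^(−t/τ) = 1.361×10^-4 · e^(−1.215) = 4.04×10^-5 A.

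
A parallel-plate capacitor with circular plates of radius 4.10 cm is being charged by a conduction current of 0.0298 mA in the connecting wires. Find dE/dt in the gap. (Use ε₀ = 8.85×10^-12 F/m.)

6.38×10^8 V/(m·s)

By continuity, I_d in the gap equals the 0.0298 mA flowing in the wire.
Then dE/dt = I_d/(ε₀A) = 6.38×10^8 V/(m·s).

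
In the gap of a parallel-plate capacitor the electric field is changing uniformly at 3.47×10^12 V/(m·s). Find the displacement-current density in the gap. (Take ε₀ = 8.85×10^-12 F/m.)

The displacement-current density is ε₀ ∂E/∂t = (8.85×10^-12)(3.47×10^12) = 30.7 A/m².

30.7 A/m²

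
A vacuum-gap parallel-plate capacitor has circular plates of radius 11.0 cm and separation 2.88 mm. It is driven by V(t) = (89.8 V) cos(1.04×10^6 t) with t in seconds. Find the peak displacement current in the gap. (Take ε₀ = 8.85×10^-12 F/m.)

C = ε₀A/d = (8.85×10^-12)(0.03801)/(2.88×10^-3) = 1.168×10^-10 F; ω = 1.04×10^6 rad/s.
I_d = C dV/dt, so |I_d|_max = C V₀ ω = (1.168×10^-10)(89.8)(1.04×10^6) = 0.0109 A.

0.0109 A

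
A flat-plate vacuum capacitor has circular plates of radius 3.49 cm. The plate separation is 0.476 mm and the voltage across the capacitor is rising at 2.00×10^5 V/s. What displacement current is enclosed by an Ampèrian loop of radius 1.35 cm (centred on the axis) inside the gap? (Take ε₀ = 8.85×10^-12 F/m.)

2.13×10^-6 A

With E = V/d, dE/dt = 4.202×10^8 V/(m·s) and πR² = 3.826×10^-3 m², giving I_d = ε₀ πR² dE/dt = 1.423×10^-5 A.
Through an area πr² the displacement current is I_d·(πr²/πR²) = I_d (r/R)² = 2.13×10^-6 A.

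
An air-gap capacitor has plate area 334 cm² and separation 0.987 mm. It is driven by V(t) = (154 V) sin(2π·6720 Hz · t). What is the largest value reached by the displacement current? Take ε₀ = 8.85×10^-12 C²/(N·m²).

The displacement current equals the conduction current C dV/dt, which peaks at C V₀ ω.
With C = ε₀A/d = (8.85×10^-12)(0.0334)/(9.87×10^-4) = 2.995×10^-10 F and ω = 2πf = 4.222×10^4 rad/s, I_d,max = (2.995×10^-10)(154)(4.222×10^4) = 1.95×10^-3 A.

1.95×10^-3 A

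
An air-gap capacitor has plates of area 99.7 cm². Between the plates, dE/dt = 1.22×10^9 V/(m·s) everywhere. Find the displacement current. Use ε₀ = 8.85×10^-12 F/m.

1.08×10^-4 A

I_d = ε₀ A (dE/dt) = (8.85×10^-12)(9.97×10^-3 m²)(1.22×10^9) = 1.08×10^-4 A.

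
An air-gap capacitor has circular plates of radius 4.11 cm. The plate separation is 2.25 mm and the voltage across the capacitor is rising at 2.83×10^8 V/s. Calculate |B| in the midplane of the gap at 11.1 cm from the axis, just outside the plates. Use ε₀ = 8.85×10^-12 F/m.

I_d = C dV/dt with C = ε₀πR²/d = 2.087×10^-11 F, so I_d = (2.087×10^-11)(2.83×10^8) = 5.906×10^-3 A.
With r > R the enclosed displacement current is the full I_d; B = μ₀ I_d / (2πr) = 1.06×10^-8 T.

1.06×10^-8 T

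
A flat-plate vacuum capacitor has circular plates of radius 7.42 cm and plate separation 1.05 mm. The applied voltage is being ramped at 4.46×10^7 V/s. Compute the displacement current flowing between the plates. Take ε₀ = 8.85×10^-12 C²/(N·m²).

6.50×10^-3 A

The field between the plates is E = V/d, so dE/dt = (4.46×10^7)/(1.05×10^-3 m) = 4.248×10^10 V/(m·s).
I_d = ε₀ A (dE/dt) = (8.85×10^-12)(0.01730)(4.248×10^10) = 6.50×10^-3 A.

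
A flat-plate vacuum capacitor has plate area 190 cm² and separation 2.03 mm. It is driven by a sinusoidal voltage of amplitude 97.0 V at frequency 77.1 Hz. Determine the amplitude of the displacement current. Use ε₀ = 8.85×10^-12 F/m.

3.89×10^-6 A

The displacement current equals the conduction current C dV/dt, which peaks at C V₀ ω.
With C = ε₀A/d = (8.85×10^-12)(0.0190)/(2.03×10^-3) = 8.283×10^-11 F and ω = 2πf = 484.4 rad/s, I_d,max = (8.283×10^-11)(97.0)(484.4) = 3.89×10^-6 A.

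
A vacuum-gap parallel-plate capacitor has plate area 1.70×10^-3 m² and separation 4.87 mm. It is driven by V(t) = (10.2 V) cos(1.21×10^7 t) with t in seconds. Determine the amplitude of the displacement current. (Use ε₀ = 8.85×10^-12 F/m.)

3.81×10^-4 A

C = ε₀A/d = (8.85×10^-12)(1.70×10^-3)/(4.87×10^-3) = 3.089×10^-12 F; ω = 1.21×10^7 rad/s.
I_d = C dV/dt, so |I_d|_max = C V₀ ω = (3.089×10^-12)(10.2)(1.21×10^7) = 3.81×10^-4 A.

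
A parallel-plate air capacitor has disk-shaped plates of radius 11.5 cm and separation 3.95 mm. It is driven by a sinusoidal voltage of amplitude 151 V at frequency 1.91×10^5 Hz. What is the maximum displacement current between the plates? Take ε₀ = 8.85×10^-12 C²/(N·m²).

The displacement current equals the conduction current C dV/dt, which peaks at C V₀ ω.
With C = ε₀A/d = (8.85×10^-12)(0.04155)/(3.95×10^-3) = 9.309×10^-11 F and ω = 2πf = 1.200×10^6 rad/s, I_d,max = (9.309×10^-11)(151)(1.200×10^6) = 0.0169 A.

0.0169 A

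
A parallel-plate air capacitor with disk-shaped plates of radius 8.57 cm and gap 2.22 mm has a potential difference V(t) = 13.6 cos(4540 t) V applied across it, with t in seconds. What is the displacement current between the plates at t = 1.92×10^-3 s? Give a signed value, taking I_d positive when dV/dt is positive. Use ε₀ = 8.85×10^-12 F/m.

-3.69×10^-6 A

dV/dt = (13.6)(4540)·−sin(8.7168) = -4.015×10^4 V/s.
I_d = C dV/dt with C = ε₀A/d = (8.85×10^-12)(0.02307)/(2.22×10^-3) = 9.197×10^-11 F, so I_d = (9.197×10^-11)(-4.015×10^4) = -3.69×10^-6 A.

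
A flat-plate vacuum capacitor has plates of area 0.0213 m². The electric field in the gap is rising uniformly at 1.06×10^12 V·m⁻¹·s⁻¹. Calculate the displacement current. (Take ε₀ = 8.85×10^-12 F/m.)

0.200 A

With a uniform field, Φ_E = EA, so I_d = ε₀ A dE/dt = 0.200 A.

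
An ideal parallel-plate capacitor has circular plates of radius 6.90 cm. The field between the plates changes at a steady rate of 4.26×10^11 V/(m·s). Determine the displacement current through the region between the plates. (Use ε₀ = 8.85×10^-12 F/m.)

The displacement current is ε₀ times dΦ_E/dt = ε₀ A dE/dt = (8.85×10^-12)(0.01496)(4.26×10^11) = 0.0564 A.

0.0564 A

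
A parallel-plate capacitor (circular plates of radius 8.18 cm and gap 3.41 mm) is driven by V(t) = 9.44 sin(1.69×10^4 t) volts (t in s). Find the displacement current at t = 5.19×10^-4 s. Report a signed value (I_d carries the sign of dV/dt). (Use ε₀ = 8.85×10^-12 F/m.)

-6.91×10^-6 A

C = ε₀A/d = (8.85×10^-12)(0.02102)/(3.41×10^-3) = 5.455×10^-11 F. dV/dt = V₀ω·cos(ωt); at ωt = 8.7711 rad this factor is -0.7939.
I_d = C dV/dt = (5.455×10^-11)(9.44)(1.69×10^4)(-0.7939) = -6.91×10^-6 A.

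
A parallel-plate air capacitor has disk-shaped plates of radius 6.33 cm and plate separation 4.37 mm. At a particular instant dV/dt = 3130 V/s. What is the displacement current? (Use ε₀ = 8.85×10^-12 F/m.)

7.98×10^-8 A

C = ε₀A/d = (8.85×10^-12)(0.01259)/(4.37×10^-3) = 2.550×10^-11 F.
I_d = C dV/dt = (2.550×10^-11)(3130) = 7.98×10^-8 A.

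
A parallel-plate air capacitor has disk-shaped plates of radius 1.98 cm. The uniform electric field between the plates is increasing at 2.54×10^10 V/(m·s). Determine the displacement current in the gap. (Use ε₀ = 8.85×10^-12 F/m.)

With a uniform field, Φ_E = EA, so I_d = ε₀ A dE/dt = 2.77×10^-4 A.

2.77×10^-4 A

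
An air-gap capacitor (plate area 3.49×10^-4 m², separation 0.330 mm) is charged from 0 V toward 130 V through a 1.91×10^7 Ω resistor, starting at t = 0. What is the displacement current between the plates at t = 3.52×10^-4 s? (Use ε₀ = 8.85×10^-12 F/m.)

9.50×10^-7 A

C = ε₀A/d = (8.85×10^-12)(3.49×10^-4)/(3.30×10^-4) = 9.360×10^-12 F, so τ = RC = 1.788×10^-4 s.
The conduction current is I(t) = (V₀/R) e^(−t/τ), and the displacement current between the plates equals it.
t/τ = 1.969; I_d = (130/1.91×10^7) · e^(−1.969) = (6.806×10^-6)(0.1396) = 9.50×10^-7 A.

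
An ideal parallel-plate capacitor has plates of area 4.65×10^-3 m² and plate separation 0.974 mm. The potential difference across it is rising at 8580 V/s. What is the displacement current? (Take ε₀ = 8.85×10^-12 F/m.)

The displacement current equals the charging current C dV/dt. With C = ε₀A/d = (8.85×10^-12)(4.65×10^-3)/(9.74×10^-4) = 4.225×10^-11 F, I_d = (4.225×10^-11)(8580) = 3.63×10^-7 A.

3.63×10^-7 A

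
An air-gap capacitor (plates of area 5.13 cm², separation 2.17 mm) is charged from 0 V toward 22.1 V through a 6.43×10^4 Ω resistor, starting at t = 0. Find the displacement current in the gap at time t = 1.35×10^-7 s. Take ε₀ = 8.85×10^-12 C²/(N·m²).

C = ε₀A/d = (8.85×10^-12)(5.13×10^-4)/(2.17×10^-3) = 2.092×10^-12 F and τ = RC = 1.345×10^-7 s. I_d in the gap equals the RC charging current.
I_d(t) = (V₀/R) e^(−t/τ) = 3.437×10^-4 · e^(−1.004) = 1.26×10^-4 A.

1.26×10^-4 A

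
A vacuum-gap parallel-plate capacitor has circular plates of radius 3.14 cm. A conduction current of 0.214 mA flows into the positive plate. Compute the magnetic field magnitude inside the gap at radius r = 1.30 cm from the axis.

5.64×10^-10 T

No conduction current crosses the gap, so I_d there equals the 2.14×10^-4 A in the leads.
An Ampèrian loop of radius r encloses a fraction (r/R)² of I_d. Then B·2πr = μ₀ I_d (r/R)², giving B = μ₀ I_d r/(2πR²) = 5.64×10^-10 T.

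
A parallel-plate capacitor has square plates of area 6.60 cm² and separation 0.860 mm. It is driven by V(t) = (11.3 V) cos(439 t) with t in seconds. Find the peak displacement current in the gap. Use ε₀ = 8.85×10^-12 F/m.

3.37×10^-8 A

(dE/dt)_max = V₀ω/d = 5.768×10^6 V/(m·s); ω = 439 rad/s.
I_d,max = ε₀ A (dE/dt)_max = (8.85×10^-12)(6.60×10^-4)(5.768×10^6) = 3.37×10^-8 A.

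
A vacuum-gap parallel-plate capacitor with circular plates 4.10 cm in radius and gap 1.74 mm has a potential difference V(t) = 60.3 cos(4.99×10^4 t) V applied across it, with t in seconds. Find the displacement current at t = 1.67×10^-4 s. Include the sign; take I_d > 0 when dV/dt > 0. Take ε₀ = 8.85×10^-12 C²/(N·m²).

-7.17×10^-5 A

C = ε₀A/d = (8.85×10^-12)(5.281×10^-3)/(1.74×10^-3) = 2.686×10^-11 F. dV/dt = V₀ω·−sin(ωt); at ωt = 8.3333 rad this factor is -0.8873.
I_d = C dV/dt = (2.686×10^-11)(60.3)(4.99×10^4)(-0.8873) = -7.17×10^-5 A.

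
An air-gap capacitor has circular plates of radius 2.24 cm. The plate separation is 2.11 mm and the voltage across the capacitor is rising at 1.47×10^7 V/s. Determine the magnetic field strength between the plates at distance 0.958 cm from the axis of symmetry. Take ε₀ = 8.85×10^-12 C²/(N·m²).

dE/dt = (dV/dt)/d = 6.967×10^9 V/(m·s); I_d = ε₀(πR²)(dE/dt) = (8.85×10^-12)(1.576×10^-3)(6.967×10^9) = 9.717×10^-5 A.
∮B·dl = μ₀ I_d,enc with I_d,enc = I_d r²/R² = 1.777×10^-5 A; so B = μ₀ I_d,enc/(2πr) = 3.71×10^-10 T.

3.71×10^-10 T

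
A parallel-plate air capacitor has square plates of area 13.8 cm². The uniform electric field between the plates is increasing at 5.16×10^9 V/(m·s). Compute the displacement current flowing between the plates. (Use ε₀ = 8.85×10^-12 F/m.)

6.30×10^-5 A

With a uniform field, Φ_E = EA, so I_d = ε₀ A dE/dt = 6.30×10^-5 A.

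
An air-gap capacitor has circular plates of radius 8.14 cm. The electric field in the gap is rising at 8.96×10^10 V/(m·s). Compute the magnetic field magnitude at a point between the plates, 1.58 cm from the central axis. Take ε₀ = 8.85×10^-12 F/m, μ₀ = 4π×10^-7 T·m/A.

I_d = ε₀ dΦ_E/dt = ε₀ πR² (dE/dt) = (8.85×10^-12)(0.02082)(8.96×10^10) = 0.01651 A through the full plate area.
∮B·dl = μ₀ I_d,enc with I_d,enc = I_d r²/R² = 6.220×10^-4 A; so B = μ₀ I_d,enc/(2πr) = 7.87×10^-9 T.

7.87×10^-9 T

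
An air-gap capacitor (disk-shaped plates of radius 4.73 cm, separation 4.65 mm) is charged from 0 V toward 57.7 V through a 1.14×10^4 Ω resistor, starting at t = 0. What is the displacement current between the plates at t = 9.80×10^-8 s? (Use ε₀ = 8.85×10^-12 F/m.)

2.66×10^-3 A

C = ε₀A/d = (8.85×10^-12)(7.029×10^-3)/(4.65×10^-3) = 1.338×10^-11 F, so τ = RC = 1.525×10^-7 s.
The conduction current is I(t) = (V₀/R) e^(−t/τ), and the displacement current between the plates equals it.
t/τ = 0.6426; I_d = (57.7/1.14×10^4) · e^(−0.6426) = (5.061×10^-3)(0.5259) = 2.66×10^-3 A.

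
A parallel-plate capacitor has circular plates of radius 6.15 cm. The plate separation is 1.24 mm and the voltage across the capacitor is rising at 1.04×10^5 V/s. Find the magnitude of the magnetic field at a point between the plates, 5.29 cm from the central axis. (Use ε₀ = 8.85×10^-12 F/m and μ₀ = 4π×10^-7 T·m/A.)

2.47×10^-11 T

With E = V/d, dE/dt = 8.387×10^7 V/(m·s) and πR² = 0.01188 m², giving I_d = ε₀ πR² dE/dt = 8.818×10^-6 A.
An Ampèrian loop of radius r encloses a fraction (r/R)² of I_d. Then B·2πr = μ₀ I_d (r/R)², giving B = μ₀ I_d r/(2πR²) = 2.47×10^-11 T.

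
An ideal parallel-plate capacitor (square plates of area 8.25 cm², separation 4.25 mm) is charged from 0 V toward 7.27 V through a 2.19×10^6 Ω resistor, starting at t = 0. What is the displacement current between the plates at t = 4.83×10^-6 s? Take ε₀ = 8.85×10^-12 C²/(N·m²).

C = ε₀A/d = (8.85×10^-12)(8.25×10^-4)/(4.25×10^-3) = 1.718×10^-12 F, so τ = RC = 3.762×10^-6 s.
The conduction current is I(t) = (V₀/R) e^(−t/τ), and the displacement current between the plates equals it.
t/τ = 1.284; I_d = (7.27/2.19×10^6) · e^(−1.284) = (3.320×10^-6)(0.2769) = 9.19×10^-7 A.

9.19×10^-7 A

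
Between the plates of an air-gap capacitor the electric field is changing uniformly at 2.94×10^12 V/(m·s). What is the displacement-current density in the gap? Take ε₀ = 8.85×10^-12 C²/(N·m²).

26.0 A/m²

The displacement-current density is ε₀ ∂E/∂t = (8.85×10^-12)(2.94×10^12) = 26.0 A/m².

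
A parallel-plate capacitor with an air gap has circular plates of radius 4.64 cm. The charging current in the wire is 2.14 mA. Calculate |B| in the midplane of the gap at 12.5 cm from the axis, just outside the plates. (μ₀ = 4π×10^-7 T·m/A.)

3.42×10^-9 T

Between the plates the displacement current equals the wire current: I_d = 2.14 mA = 2.14×10^-3 A.
Outside the plates the loop encloses all of I_d, so B·2πr = μ₀ I_d and B = 3.42×10^-9 T.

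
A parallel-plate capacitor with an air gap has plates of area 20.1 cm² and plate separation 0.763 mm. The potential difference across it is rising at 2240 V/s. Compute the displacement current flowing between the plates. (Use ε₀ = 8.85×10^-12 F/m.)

E = V/d so dE/dt = (dV/dt)/d = 2.936×10^6 V/(m·s), and I_d = ε₀ A dE/dt = (8.85×10^-12)(2.01×10^-3)(2.936×10^6) = 5.22×10^-8 A.

5.22×10^-8 A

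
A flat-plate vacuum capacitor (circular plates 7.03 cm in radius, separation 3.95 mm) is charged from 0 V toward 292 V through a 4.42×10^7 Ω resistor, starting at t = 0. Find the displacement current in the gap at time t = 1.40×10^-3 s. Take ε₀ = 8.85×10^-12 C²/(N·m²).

C = ε₀A/d = (8.85×10^-12)(0.01553)/(3.95×10^-3) = 3.480×10^-11 F and τ = RC = 1.538×10^-3 s. I_d in the gap equals the RC charging current.
I_d(t) = (V₀/R) e^(−t/τ) = 6.606×10^-6 · e^(−0.9103) = 2.66×10^-6 A.

2.66×10^-6 A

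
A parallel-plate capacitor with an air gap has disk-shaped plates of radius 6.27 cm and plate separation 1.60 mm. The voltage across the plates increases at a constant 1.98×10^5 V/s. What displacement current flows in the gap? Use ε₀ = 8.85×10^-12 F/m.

The displacement current equals the charging current C dV/dt. With C = ε₀A/d = (8.85×10^-12)(0.01235)/(1.60×10^-3) = 6.831×10^-11 F, I_d = (6.831×10^-11)(1.98×10^5) = 1.35×10^-5 A.

1.35×10^-5 A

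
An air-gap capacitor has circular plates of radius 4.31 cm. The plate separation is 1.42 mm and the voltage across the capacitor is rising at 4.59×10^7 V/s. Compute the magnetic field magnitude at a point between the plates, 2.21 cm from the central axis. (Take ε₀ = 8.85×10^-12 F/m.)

With E = V/d, dE/dt = 3.232×10^10 V/(m·s) and πR² = 5.836×10^-3 m², giving I_d = ε₀ πR² dE/dt = 1.669×10^-3 A.
An Ampèrian loop of radius r encloses a fraction (r/R)² of I_d. Then B·2πr = μ₀ I_d (r/R)², giving B = μ₀ I_d r/(2πR²) = 3.97×10^-9 T.

3.97×10^-9 T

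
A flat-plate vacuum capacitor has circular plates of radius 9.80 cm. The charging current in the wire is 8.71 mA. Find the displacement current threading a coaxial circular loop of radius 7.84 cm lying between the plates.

5.57×10^-3 A

By continuity the displacement current in the gap matches the conduction current: I_d = 8.71×10^-3 A.
The field is uniform, so I_d,enc = I_d (r/R)² = (8.71×10^-3)(7.84/9.80)² = 5.57×10^-3 A.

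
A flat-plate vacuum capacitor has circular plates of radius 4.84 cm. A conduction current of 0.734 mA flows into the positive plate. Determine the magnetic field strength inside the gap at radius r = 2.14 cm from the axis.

By continuity the displacement current in the gap matches the conduction current: I_d = 7.34×10^-4 A.
∮B·dl = μ₀ I_d,enc with I_d,enc = I_d r²/R² = 1.435×10^-4 A; so B = μ₀ I_d,enc/(2πr) = 1.34×10^-9 T.

1.34×10^-9 T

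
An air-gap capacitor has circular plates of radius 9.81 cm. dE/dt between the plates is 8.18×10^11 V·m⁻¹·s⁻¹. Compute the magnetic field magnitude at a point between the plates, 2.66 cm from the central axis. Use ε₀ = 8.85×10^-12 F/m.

Total displacement current: I_d = ε₀(πR²)(dE/dt) = (8.85×10^-12)(0.03023)(8.18×10^11) = 0.2188 A.
For r < R the Ampère–Maxwell law gives B(2πr) = μ₀ I_d (r²/R²), so B = μ₀ I_d r/(2πR²) = (4π×10^-7)(0.2188)(0.0266)/(2π·0.0981²) = 1.21×10^-7 T.

1.21×10^-7 T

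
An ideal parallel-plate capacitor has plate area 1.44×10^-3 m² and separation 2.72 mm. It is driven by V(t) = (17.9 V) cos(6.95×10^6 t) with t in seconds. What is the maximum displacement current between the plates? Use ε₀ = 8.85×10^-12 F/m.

5.83×10^-4 A

C = ε₀A/d = (8.85×10^-12)(1.44×10^-3)/(2.72×10^-3) = 4.685×10^-12 F; ω = 6.95×10^6 rad/s.
I_d = C dV/dt, so |I_d|_max = C V₀ ω = (4.685×10^-12)(17.9)(6.95×10^6) = 5.83×10^-4 A.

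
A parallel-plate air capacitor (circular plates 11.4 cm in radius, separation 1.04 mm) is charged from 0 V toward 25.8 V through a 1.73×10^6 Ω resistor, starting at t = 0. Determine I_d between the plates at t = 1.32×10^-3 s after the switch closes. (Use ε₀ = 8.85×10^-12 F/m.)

1.66×10^-6 A

C = ε₀A/d = (8.85×10^-12)(0.04083)/(1.04×10^-3) = 3.474×10^-10 F, so τ = RC = 6.010×10^-4 s.
The conduction current is I(t) = (V₀/R) e^(−t/τ), and the displacement current between the plates equals it.
t/τ = 2.196; I_d = (25.8/1.73×10^6) · e^(−2.196) = (1.491×10^-5)(0.1112) = 1.66×10^-6 A.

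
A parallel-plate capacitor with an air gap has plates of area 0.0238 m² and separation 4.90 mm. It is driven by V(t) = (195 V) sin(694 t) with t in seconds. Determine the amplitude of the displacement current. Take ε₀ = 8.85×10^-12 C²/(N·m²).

The displacement current equals the conduction current C dV/dt, which peaks at C V₀ ω.
With C = ε₀A/d = (8.85×10^-12)(0.0238)/(4.90×10^-3) = 4.299×10^-11 F and ω = 694 rad/s, I_d,max = (4.299×10^-11)(195)(694) = 5.82×10^-6 A.

5.82×10^-6 A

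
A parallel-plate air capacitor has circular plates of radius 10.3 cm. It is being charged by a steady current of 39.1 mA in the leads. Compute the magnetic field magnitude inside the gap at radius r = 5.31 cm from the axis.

Between the plates the displacement current equals the wire current: I_d = 39.1 mA = 0.0391 A.
An Ampèrian loop of radius r encloses a fraction (r/R)² of I_d. Then B·2πr = μ₀ I_d (r/R)², giving B = μ₀ I_d r/(2πR²) = 3.91×10^-8 T.

3.91×10^-8 T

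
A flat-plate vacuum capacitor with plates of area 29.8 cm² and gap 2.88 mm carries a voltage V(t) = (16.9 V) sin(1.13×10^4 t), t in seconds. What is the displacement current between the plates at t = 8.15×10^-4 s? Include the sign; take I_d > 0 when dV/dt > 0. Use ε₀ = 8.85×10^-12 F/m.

-1.71×10^-6 A

dV/dt = (16.9)(1.13×10^4)·cos(9.2095) = -1.866×10^5 V/s.
I_d = C dV/dt with C = ε₀A/d = (8.85×10^-12)(2.98×10^-3)/(2.88×10^-3) = 9.157×10^-12 F, so I_d = (9.157×10^-12)(-1.866×10^5) = -1.71×10^-6 A.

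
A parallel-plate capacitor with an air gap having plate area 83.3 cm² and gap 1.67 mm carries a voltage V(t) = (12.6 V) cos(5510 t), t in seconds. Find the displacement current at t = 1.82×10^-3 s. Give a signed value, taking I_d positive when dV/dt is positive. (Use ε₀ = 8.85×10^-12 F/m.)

C = ε₀A/d = (8.85×10^-12)(8.33×10^-3)/(1.67×10^-3) = 4.414×10^-11 F. dV/dt = V₀ω·−sin(ωt); at ωt = 10.0282 rad this factor is 0.5675.
I_d = C dV/dt = (4.414×10^-11)(12.6)(5510)(0.5675) = 1.74×10^-6 A.

1.74×10^-6 A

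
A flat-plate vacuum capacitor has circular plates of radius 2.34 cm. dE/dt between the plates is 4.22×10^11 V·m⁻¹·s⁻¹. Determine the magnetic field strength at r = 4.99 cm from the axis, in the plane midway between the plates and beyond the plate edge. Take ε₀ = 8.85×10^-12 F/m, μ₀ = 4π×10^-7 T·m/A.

2.57×10^-8 T

I_d = ε₀ dΦ_E/dt = ε₀ πR² (dE/dt) = (8.85×10^-12)(1.720×10^-3)(4.22×10^11) = 6.424×10^-3 A through the full plate area.
With r > R the enclosed displacement current is the full I_d; B = μ₀ I_d / (2πr) = 2.57×10^-8 T.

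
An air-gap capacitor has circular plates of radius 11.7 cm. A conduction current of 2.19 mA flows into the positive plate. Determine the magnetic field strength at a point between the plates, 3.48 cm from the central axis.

Between the plates the displacement current equals the wire current: I_d = 2.19 mA = 2.19×10^-3 A.
For r < R the Ampère–Maxwell law gives B(2πr) = μ₀ I_d (r²/R²), so B = μ₀ I_d r/(2πR²) = (4π×10^-7)(2.19×10^-3)(0.0348)/(2π·0.117²) = 1.11×10^-9 T.

1.11×10^-9 T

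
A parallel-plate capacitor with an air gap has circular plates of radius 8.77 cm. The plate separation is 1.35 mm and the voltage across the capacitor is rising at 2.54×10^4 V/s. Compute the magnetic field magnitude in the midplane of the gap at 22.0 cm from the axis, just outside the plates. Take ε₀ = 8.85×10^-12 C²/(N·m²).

3.66×10^-12 T

dE/dt = (dV/dt)/d = 1.881×10^7 V/(m·s); I_d = ε₀(πR²)(dE/dt) = (8.85×10^-12)(0.02416)(1.881×10^7) = 4.022×10^-6 A.
Outside the plates the loop encloses all of I_d, so B·2πr = μ₀ I_d and B = 3.66×10^-12 T.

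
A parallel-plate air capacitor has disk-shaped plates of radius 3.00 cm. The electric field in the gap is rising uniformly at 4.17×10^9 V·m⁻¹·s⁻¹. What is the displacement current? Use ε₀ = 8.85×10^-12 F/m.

1.04×10^-4 A

I_d = ε₀ A (dE/dt) = (8.85×10^-12)(2.827×10^-3 m²)(4.17×10^9) = 1.04×10^-4 A.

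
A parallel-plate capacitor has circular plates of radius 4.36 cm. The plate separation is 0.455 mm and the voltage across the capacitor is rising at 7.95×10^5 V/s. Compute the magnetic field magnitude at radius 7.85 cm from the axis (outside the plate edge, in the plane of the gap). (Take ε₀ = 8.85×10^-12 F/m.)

dE/dt = (dV/dt)/d = 1.747×10^9 V/(m·s); I_d = ε₀(πR²)(dE/dt) = (8.85×10^-12)(5.972×10^-3)(1.747×10^9) = 9.233×10^-5 A.
For r ≥ R the full I_d is enclosed: B = μ₀ I_d/(2πr) = (4π×10^-7)(9.233×10^-5)/(2π·0.0785) = 2.35×10^-10 T.

2.35×10^-10 T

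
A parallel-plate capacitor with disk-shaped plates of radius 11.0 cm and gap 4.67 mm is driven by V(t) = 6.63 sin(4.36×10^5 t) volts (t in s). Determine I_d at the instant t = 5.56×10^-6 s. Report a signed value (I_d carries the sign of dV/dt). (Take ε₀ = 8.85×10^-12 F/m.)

dV/dt = (6.63)(4.36×10^5)·cos(2.42416) = -2.178×10^6 V/s.
I_d = C dV/dt with C = ε₀A/d = (8.85×10^-12)(0.03801)/(4.67×10^-3) = 7.203×10^-11 F, so I_d = (7.203×10^-11)(-2.178×10^6) = -1.57×10^-4 A.

-1.57×10^-4 A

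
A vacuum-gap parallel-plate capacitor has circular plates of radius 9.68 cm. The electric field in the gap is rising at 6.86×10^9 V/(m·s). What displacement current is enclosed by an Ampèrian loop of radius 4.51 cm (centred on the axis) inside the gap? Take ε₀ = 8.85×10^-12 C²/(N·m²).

Through the whole plate area (πR² = 0.02944 m²), I_d = ε₀ πR² dE/dt = 1.787×10^-3 A.
The field is uniform, so I_d,enc = I_d (r/R)² = (1.787×10^-3)(4.51/9.68)² = 3.88×10^-4 A.

3.88×10^-4 A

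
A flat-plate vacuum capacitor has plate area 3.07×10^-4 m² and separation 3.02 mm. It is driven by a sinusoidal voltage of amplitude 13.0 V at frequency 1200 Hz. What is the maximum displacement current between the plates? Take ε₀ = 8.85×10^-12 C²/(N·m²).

(dE/dt)_max = V₀ω/d = 3.246×10^7 V/(m·s); ω = 2πf = 7540 rad/s.
I_d,max = ε₀ A (dE/dt)_max = (8.85×10^-12)(3.07×10^-4)(3.246×10^7) = 8.82×10^-8 A.

8.82×10^-8 A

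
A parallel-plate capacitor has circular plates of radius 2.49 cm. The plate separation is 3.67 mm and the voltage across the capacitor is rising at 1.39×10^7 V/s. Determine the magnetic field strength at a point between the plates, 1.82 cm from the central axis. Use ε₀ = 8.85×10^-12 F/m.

3.83×10^-10 T

dE/dt = (dV/dt)/d = 3.787×10^9 V/(m·s); I_d = ε₀(πR²)(dE/dt) = (8.85×10^-12)(1.948×10^-3)(3.787×10^9) = 6.529×10^-5 A.
An Ampèrian loop of radius r encloses a fraction (r/R)² of I_d. Then B·2πr = μ₀ I_d (r/R)², giving B = μ₀ I_d r/(2πR²) = 3.83×10^-10 T.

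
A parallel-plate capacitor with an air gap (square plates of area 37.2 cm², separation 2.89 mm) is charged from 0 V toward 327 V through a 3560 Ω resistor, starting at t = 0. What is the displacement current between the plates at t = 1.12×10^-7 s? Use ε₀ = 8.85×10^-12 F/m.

C = ε₀A/d = (8.85×10^-12)(3.72×10^-3)/(2.89×10^-3) = 1.139×10^-11 F, so τ = RC = 4.055×10^-8 s.
The conduction current is I(t) = (V₀/R) e^(−t/τ), and the displacement current between the plates equals it.
t/τ = 2.762; I_d = (327/3560) · e^(−2.762) = (0.09185)(0.06317) = 5.80×10^-3 A.

5.80×10^-3 A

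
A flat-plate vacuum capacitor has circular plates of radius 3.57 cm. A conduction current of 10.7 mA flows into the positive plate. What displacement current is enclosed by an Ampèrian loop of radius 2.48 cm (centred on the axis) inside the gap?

No conduction current crosses the gap, so I_d there equals the 0.0107 A in the leads.
Through an area πr² the displacement current is I_d·(πr²/πR²) = I_d (r/R)² = 5.16×10^-3 A.

5.16×10^-3 A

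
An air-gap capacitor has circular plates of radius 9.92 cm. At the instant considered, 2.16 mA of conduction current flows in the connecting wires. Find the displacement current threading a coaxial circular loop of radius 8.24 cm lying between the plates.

1.49×10^-3 A

Between the plates the displacement current equals the wire current: I_d = 2.16 mA = 2.16×10^-3 A.
Since J_d is uniform, the enclosed fraction is (r/R)² = 0.6900, giving I_d,enc = 1.49×10^-3 A.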